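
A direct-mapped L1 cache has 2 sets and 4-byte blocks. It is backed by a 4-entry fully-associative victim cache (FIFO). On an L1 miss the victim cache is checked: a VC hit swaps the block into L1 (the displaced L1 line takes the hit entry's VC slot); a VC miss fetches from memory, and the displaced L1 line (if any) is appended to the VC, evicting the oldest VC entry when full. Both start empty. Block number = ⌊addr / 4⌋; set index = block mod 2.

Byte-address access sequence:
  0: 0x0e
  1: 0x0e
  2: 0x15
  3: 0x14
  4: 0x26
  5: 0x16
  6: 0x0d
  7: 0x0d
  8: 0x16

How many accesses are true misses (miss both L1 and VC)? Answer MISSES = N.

MISSES = 3

#0 0xe→b3/s1 MISS; vc=[]
#1 0xe→b3/s1 L1-HIT; vc=[]
#2 0x15→b5/s1 MISS; vc=[3]
#3 0x14→b5/s1 L1-HIT; vc=[3]
#4 0x26→b9/s1 MISS; vc=[3,5]
#5 0x16→b5/s1 VC-HIT; vc=[3,9]
#6 0xd→b3/s1 VC-HIT; vc=[5,9]
#7 0xd→b3/s1 L1-HIT; vc=[5,9]
#8 0x16→b5/s1 VC-HIT; vc=[3,9]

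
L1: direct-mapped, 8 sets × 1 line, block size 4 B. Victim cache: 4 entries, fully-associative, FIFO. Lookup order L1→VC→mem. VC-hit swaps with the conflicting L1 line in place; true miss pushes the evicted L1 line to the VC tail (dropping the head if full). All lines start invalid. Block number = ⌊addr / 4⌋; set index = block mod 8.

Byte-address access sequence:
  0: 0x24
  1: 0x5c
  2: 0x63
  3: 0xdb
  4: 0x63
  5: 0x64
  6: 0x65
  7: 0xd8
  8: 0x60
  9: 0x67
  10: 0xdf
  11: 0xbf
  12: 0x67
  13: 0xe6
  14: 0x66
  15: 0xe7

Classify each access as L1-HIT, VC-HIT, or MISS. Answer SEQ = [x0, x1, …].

  [0] addr=0x24 blk=9 s=1: MISS | VC []
  [1] addr=0x5c blk=23 s=7: MISS | VC []
  [2] addr=0x63 blk=24 s=0: MISS | VC []
  [3] addr=0xdb blk=54 s=6: MISS | VC []
  [4] addr=0x63 blk=24 s=0: L1-HIT | VC []
  [5] addr=0x64 blk=25 s=1: MISS | VC [9]
  [6] addr=0x65 blk=25 s=1: L1-HIT | VC [9]
  [7] addr=0xd8 blk=54 s=6: L1-HIT | VC [9]
  [8] addr=0x60 blk=24 s=0: L1-HIT | VC [9]
  [9] addr=0x67 blk=25 s=1: L1-HIT | VC [9]
  [10] addr=0xdf blk=55 s=7: MISS | VC [9, 23]
  [11] addr=0xbf blk=47 s=7: MISS | VC [9, 23, 55]
  [12] addr=0x67 blk=25 s=1: L1-HIT | VC [9, 23, 55]
  [13] addr=0xe6 blk=57 s=1: MISS | VC [9, 23, 55, 25]
  [14] addr=0x66 blk=25 s=1: VC-HIT | VC [9, 23, 55, 57]
  [15] addr=0xe7 blk=57 s=1: VC-HIT | VC [9, 23, 55, 25]

SEQ = [MISS, MISS, MISS, MISS, L1-HIT, MISS, L1-HIT, L1-HIT, L1-HIT, L1-HIT, MISS, MISS, L1-HIT, MISS, VC-HIT, VC-HIT]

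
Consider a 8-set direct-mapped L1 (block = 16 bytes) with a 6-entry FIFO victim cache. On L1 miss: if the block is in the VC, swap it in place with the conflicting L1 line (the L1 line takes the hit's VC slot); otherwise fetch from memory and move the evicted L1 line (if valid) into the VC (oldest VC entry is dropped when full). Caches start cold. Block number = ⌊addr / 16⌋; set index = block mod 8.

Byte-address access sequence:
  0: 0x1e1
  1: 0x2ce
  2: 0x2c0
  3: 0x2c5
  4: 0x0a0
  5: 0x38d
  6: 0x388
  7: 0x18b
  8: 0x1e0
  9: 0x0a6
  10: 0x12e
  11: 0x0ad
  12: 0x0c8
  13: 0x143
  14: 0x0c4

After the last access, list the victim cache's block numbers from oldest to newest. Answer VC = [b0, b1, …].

VC = [56, 18, 44, 20]

  [0] addr=0x1e1 blk=30 s=6: MISS | VC []
  [1] addr=0x2ce blk=44 s=4: MISS | VC []
  [2] addr=0x2c0 blk=44 s=4: L1-HIT | VC []
  [3] addr=0x2c5 blk=44 s=4: L1-HIT | VC []
  [4] addr=0xa0 blk=10 s=2: MISS | VC []
  [5] addr=0x38d blk=56 s=0: MISS | VC []
  [6] addr=0x388 blk=56 s=0: L1-HIT | VC []
  [7] addr=0x18b blk=24 s=0: MISS | VC [56]
  [8] addr=0x1e0 blk=30 s=6: L1-HIT | VC [56]
  [9] addr=0xa6 blk=10 s=2: L1-HIT | VC [56]
  [10] addr=0x12e blk=18 s=2: MISS | VC [56, 10]
  [11] addr=0xad blk=10 s=2: VC-HIT | VC [56, 18]
  [12] addr=0xc8 blk=12 s=4: MISS | VC [56, 18, 44]
  [13] addr=0x143 blk=20 s=4: MISS | VC [56, 18, 44, 12]
  [14] addr=0xc4 blk=12 s=4: VC-HIT | VC [56, 18, 44, 20]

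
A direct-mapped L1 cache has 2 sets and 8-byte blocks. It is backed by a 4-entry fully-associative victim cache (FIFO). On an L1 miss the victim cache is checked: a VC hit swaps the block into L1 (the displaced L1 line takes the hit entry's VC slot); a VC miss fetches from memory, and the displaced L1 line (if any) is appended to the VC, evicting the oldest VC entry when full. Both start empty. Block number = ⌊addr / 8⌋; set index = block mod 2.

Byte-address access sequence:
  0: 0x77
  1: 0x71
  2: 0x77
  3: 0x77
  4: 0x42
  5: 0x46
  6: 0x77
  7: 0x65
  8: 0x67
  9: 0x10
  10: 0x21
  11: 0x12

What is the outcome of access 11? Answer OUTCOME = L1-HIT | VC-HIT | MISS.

OUTCOME = VC-HIT

#0 0x77→b14/s0 MISS; vc=[]
#1 0x71→b14/s0 L1-HIT; vc=[]
#2 0x77→b14/s0 L1-HIT; vc=[]
#3 0x77→b14/s0 L1-HIT; vc=[]
#4 0x42→b8/s0 MISS; vc=[14]
#5 0x46→b8/s0 L1-HIT; vc=[14]
#6 0x77→b14/s0 VC-HIT; vc=[8]
#7 0x65→b12/s0 MISS; vc=[8,14]
#8 0x67→b12/s0 L1-HIT; vc=[8,14]
#9 0x10→b2/s0 MISS; vc=[8,14,12]
#10 0x21→b4/s0 MISS; vc=[8,14,12,2]
#11 0x12→b2/s0 VC-HIT; vc=[8,14,12,4]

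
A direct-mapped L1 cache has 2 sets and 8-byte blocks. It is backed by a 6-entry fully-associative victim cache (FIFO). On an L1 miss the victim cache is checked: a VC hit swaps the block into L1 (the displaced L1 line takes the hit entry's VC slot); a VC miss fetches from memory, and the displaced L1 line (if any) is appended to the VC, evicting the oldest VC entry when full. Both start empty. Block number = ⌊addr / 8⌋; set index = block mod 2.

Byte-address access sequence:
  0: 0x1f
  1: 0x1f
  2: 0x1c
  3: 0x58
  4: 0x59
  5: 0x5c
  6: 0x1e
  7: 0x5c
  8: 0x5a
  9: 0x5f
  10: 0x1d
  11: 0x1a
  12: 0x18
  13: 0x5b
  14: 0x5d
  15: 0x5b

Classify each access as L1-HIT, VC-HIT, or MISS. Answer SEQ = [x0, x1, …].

#0 0x1f→b3/s1 MISS; vc=[]
#1 0x1f→b3/s1 L1-HIT; vc=[]
#2 0x1c→b3/s1 L1-HIT; vc=[]
#3 0x58→b11/s1 MISS; vc=[3]
#4 0x59→b11/s1 L1-HIT; vc=[3]
#5 0x5c→b11/s1 L1-HIT; vc=[3]
#6 0x1e→b3/s1 VC-HIT; vc=[11]
#7 0x5c→b11/s1 VC-HIT; vc=[3]
#8 0x5a→b11/s1 L1-HIT; vc=[3]
#9 0x5f→b11/s1 L1-HIT; vc=[3]
#10 0x1d→b3/s1 VC-HIT; vc=[11]
#11 0x1a→b3/s1 L1-HIT; vc=[11]
#12 0x18→b3/s1 L1-HIT; vc=[11]
#13 0x5b→b11/s1 VC-HIT; vc=[3]
#14 0x5d→b11/s1 L1-HIT; vc=[3]
#15 0x5b→b11/s1 L1-HIT; vc=[3]

SEQ = [MISS, L1-HIT, L1-HIT, MISS, L1-HIT, L1-HIT, VC-HIT, VC-HIT, L1-HIT, L1-HIT, VC-HIT, L1-HIT, L1-HIT, VC-HIT, L1-HIT, L1-HIT]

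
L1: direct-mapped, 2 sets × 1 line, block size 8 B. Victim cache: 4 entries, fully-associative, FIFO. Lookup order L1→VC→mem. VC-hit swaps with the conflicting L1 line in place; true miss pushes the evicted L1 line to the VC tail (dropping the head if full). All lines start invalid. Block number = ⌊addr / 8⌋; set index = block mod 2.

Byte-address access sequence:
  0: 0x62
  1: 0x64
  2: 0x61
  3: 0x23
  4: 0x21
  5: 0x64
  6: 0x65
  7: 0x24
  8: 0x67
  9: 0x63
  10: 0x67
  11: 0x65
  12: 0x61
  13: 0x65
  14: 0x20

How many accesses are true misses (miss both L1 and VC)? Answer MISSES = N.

  [0] addr=0x62 blk=12 s=0: MISS | VC []
  [1] addr=0x64 blk=12 s=0: L1-HIT | VC []
  [2] addr=0x61 blk=12 s=0: L1-HIT | VC []
  [3] addr=0x23 blk=4 s=0: MISS | VC [12]
  [4] addr=0x21 blk=4 s=0: L1-HIT | VC [12]
  [5] addr=0x64 blk=12 s=0: VC-HIT | VC [4]
  [6] addr=0x65 blk=12 s=0: L1-HIT | VC [4]
  [7] addr=0x24 blk=4 s=0: VC-HIT | VC [12]
  [8] addr=0x67 blk=12 s=0: VC-HIT | VC [4]
  [9] addr=0x63 blk=12 s=0: L1-HIT | VC [4]
  [10] addr=0x67 blk=12 s=0: L1-HIT | VC [4]
  [11] addr=0x65 blk=12 s=0: L1-HIT | VC [4]
  [12] addr=0x61 blk=12 s=0: L1-HIT | VC [4]
  [13] addr=0x65 blk=12 s=0: L1-HIT | VC [4]
  [14] addr=0x20 blk=4 s=0: VC-HIT | VC [12]

MISSES = 2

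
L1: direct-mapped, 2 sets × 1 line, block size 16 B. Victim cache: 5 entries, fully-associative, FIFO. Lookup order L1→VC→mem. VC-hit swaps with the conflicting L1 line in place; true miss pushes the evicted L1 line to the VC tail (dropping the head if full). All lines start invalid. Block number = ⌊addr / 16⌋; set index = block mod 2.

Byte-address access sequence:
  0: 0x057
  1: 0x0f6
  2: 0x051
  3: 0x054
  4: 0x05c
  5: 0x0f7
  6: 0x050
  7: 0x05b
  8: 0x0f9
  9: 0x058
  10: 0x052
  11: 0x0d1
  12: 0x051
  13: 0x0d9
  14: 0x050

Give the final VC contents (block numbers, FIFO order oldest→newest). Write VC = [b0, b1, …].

  [0] addr=0x57 blk=5 s=1: MISS | VC []
  [1] addr=0xf6 blk=15 s=1: MISS | VC [5]
  [2] addr=0x51 blk=5 s=1: VC-HIT | VC [15]
  [3] addr=0x54 blk=5 s=1: L1-HIT | VC [15]
  [4] addr=0x5c blk=5 s=1: L1-HIT | VC [15]
  [5] addr=0xf7 blk=15 s=1: VC-HIT | VC [5]
  [6] addr=0x50 blk=5 s=1: VC-HIT | VC [15]
  [7] addr=0x5b blk=5 s=1: L1-HIT | VC [15]
  [8] addr=0xf9 blk=15 s=1: VC-HIT | VC [5]
  [9] addr=0x58 blk=5 s=1: VC-HIT | VC [15]
  [10] addr=0x52 blk=5 s=1: L1-HIT | VC [15]
  [11] addr=0xd1 blk=13 s=1: MISS | VC [15, 5]
  [12] addr=0x51 blk=5 s=1: VC-HIT | VC [15, 13]
  [13] addr=0xd9 blk=13 s=1: VC-HIT | VC [15, 5]
  [14] addr=0x50 blk=5 s=1: VC-HIT | VC [15, 13]

VC = [15, 13]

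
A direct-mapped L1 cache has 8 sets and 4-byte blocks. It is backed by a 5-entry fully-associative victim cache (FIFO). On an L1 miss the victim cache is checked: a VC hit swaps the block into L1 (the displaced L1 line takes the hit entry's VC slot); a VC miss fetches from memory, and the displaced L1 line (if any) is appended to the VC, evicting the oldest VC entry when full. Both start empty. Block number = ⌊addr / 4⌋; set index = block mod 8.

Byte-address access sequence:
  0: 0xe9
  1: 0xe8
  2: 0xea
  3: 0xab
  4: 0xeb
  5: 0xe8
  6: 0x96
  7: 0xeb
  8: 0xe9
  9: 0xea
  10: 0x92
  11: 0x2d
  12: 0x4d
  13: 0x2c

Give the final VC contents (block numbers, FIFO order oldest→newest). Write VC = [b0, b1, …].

0: 0xe9 (blk 58, set 2) → MISS  vc=[]
1: 0xe8 (blk 58, set 2) → L1-HIT  vc=[]
2: 0xea (blk 58, set 2) → L1-HIT  vc=[]
3: 0xab (blk 42, set 2) → MISS  vc=[58]
4: 0xeb (blk 58, set 2) → VC-HIT  vc=[42]
5: 0xe8 (blk 58, set 2) → L1-HIT  vc=[42]
6: 0x96 (blk 37, set 5) → MISS  vc=[42]
7: 0xeb (blk 58, set 2) → L1-HIT  vc=[42]
8: 0xe9 (blk 58, set 2) → L1-HIT  vc=[42]
9: 0xea (blk 58, set 2) → L1-HIT  vc=[42]
10: 0x92 (blk 36, set 4) → MISS  vc=[42]
11: 0x2d (blk 11, set 3) → MISS  vc=[42]
12: 0x4d (blk 19, set 3) → MISS  vc=[42, 11]
13: 0x2c (blk 11, set 3) → VC-HIT  vc=[42, 19]

VC = [42, 19]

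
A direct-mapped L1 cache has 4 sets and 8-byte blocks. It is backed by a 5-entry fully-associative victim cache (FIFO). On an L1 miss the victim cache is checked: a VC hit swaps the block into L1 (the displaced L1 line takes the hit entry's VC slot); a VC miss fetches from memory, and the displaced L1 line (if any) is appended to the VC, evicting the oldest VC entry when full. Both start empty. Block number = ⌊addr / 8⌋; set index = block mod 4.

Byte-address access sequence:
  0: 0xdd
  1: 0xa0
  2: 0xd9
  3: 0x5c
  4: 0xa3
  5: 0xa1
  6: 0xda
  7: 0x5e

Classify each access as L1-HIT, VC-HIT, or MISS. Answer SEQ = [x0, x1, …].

0: 0xdd (blk 27, set 3) → MISS  vc=[]
1: 0xa0 (blk 20, set 0) → MISS  vc=[]
2: 0xd9 (blk 27, set 3) → L1-HIT  vc=[]
3: 0x5c (blk 11, set 3) → MISS  vc=[27]
4: 0xa3 (blk 20, set 0) → L1-HIT  vc=[27]
5: 0xa1 (blk 20, set 0) → L1-HIT  vc=[27]
6: 0xda (blk 27, set 3) → VC-HIT  vc=[11]
7: 0x5e (blk 11, set 3) → VC-HIT  vc=[27]

SEQ = [MISS, MISS, L1-HIT, MISS, L1-HIT, L1-HIT, VC-HIT, VC-HIT]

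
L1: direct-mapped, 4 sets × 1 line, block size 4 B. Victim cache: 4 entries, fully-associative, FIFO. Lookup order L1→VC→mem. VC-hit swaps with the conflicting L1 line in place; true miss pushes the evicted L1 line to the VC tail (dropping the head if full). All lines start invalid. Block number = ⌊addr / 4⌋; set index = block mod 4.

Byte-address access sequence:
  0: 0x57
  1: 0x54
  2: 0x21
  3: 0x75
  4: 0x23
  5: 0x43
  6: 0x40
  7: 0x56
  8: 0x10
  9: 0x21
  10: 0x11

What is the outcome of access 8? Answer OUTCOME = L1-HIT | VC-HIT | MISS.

#0 0x57→b21/s1 MISS; vc=[]
#1 0x54→b21/s1 L1-HIT; vc=[]
#2 0x21→b8/s0 MISS; vc=[]
#3 0x75→b29/s1 MISS; vc=[21]
#4 0x23→b8/s0 L1-HIT; vc=[21]
#5 0x43→b16/s0 MISS; vc=[21,8]
#6 0x40→b16/s0 L1-HIT; vc=[21,8]
#7 0x56→b21/s1 VC-HIT; vc=[29,8]
#8 0x10→b4/s0 MISS; vc=[29,8,16]
#9 0x21→b8/s0 VC-HIT; vc=[29,4,16]
#10 0x11→b4/s0 VC-HIT; vc=[29,8,16]

OUTCOME = MISS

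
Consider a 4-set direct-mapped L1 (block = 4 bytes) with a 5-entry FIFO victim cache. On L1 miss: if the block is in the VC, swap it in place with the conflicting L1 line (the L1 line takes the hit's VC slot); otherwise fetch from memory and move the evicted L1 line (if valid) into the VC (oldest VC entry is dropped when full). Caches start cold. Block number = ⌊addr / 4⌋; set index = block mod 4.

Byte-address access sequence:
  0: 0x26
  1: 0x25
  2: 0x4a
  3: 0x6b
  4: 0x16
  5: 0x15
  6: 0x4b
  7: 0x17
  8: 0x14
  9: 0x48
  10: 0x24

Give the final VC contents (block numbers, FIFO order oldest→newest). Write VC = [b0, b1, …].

0: 0x26 (blk 9, set 1) → MISS  vc=[]
1: 0x25 (blk 9, set 1) → L1-HIT  vc=[]
2: 0x4a (blk 18, set 2) → MISS  vc=[]
3: 0x6b (blk 26, set 2) → MISS  vc=[18]
4: 0x16 (blk 5, set 1) → MISS  vc=[18, 9]
5: 0x15 (blk 5, set 1) → L1-HIT  vc=[18, 9]
6: 0x4b (blk 18, set 2) → VC-HIT  vc=[26, 9]
7: 0x17 (blk 5, set 1) → L1-HIT  vc=[26, 9]
8: 0x14 (blk 5, set 1) → L1-HIT  vc=[26, 9]
9: 0x48 (blk 18, set 2) → L1-HIT  vc=[26, 9]
10: 0x24 (blk 9, set 1) → VC-HIT  vc=[26, 5]

VC = [26, 5]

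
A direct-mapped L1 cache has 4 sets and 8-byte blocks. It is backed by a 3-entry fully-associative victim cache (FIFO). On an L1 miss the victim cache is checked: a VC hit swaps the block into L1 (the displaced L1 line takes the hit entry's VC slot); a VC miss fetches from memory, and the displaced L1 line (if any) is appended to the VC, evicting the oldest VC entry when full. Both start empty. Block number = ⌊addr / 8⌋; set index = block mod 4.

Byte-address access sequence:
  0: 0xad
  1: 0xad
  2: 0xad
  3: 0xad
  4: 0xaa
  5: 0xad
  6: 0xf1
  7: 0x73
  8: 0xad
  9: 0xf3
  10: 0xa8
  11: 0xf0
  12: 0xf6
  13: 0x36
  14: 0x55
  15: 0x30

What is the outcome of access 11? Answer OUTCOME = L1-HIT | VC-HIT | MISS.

0: 0xad (blk 21, set 1) → MISS  vc=[]
1: 0xad (blk 21, set 1) → L1-HIT  vc=[]
2: 0xad (blk 21, set 1) → L1-HIT  vc=[]
3: 0xad (blk 21, set 1) → L1-HIT  vc=[]
4: 0xaa (blk 21, set 1) → L1-HIT  vc=[]
5: 0xad (blk 21, set 1) → L1-HIT  vc=[]
6: 0xf1 (blk 30, set 2) → MISS  vc=[]
7: 0x73 (blk 14, set 2) → MISS  vc=[30]
8: 0xad (blk 21, set 1) → L1-HIT  vc=[30]
9: 0xf3 (blk 30, set 2) → VC-HIT  vc=[14]
10: 0xa8 (blk 21, set 1) → L1-HIT  vc=[14]
11: 0xf0 (blk 30, set 2) → L1-HIT  vc=[14]
12: 0xf6 (blk 30, set 2) → L1-HIT  vc=[14]
13: 0x36 (blk 6, set 2) → MISS  vc=[14, 30]
14: 0x55 (blk 10, set 2) → MISS  vc=[14, 30, 6]
15: 0x30 (blk 6, set 2) → VC-HIT  vc=[14, 30, 10]

OUTCOME = L1-HIT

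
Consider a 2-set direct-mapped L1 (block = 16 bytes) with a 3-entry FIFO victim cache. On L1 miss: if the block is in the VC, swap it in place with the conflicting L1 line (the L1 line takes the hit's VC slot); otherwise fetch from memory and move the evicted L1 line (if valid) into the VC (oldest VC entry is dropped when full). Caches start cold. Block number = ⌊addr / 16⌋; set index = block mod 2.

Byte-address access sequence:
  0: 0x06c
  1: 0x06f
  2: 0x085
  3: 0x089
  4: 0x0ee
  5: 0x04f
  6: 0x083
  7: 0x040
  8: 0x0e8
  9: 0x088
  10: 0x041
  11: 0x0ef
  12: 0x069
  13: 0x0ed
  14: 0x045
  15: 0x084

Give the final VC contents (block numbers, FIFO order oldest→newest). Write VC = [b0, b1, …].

0: 0x6c (blk 6, set 0) → MISS  vc=[]
1: 0x6f (blk 6, set 0) → L1-HIT  vc=[]
2: 0x85 (blk 8, set 0) → MISS  vc=[6]
3: 0x89 (blk 8, set 0) → L1-HIT  vc=[6]
4: 0xee (blk 14, set 0) → MISS  vc=[6, 8]
5: 0x4f (blk 4, set 0) → MISS  vc=[6, 8, 14]
6: 0x83 (blk 8, set 0) → VC-HIT  vc=[6, 4, 14]
7: 0x40 (blk 4, set 0) → VC-HIT  vc=[6, 8, 14]
8: 0xe8 (blk 14, set 0) → VC-HIT  vc=[6, 8, 4]
9: 0x88 (blk 8, set 0) → VC-HIT  vc=[6, 14, 4]
10: 0x41 (blk 4, set 0) → VC-HIT  vc=[6, 14, 8]
11: 0xef (blk 14, set 0) → VC-HIT  vc=[6, 4, 8]
12: 0x69 (blk 6, set 0) → VC-HIT  vc=[14, 4, 8]
13: 0xed (blk 14, set 0) → VC-HIT  vc=[6, 4, 8]
14: 0x45 (blk 4, set 0) → VC-HIT  vc=[6, 14, 8]
15: 0x84 (blk 8, set 0) → VC-HIT  vc=[6, 14, 4]

VC = [6, 14, 4]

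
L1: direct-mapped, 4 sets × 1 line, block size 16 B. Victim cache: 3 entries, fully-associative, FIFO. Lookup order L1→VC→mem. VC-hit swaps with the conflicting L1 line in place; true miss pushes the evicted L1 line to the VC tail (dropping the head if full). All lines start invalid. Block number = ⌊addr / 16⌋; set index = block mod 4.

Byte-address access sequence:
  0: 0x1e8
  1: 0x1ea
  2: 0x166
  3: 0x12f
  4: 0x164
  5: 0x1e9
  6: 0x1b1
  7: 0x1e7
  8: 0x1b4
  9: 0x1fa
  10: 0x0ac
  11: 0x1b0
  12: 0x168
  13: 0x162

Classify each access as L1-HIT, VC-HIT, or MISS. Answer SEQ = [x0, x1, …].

SEQ = [MISS, L1-HIT, MISS, MISS, VC-HIT, VC-HIT, MISS, L1-HIT, L1-HIT, MISS, MISS, VC-HIT, MISS, L1-HIT]

0: 0x1e8 (blk 30, set 2) → MISS  vc=[]
1: 0x1ea (blk 30, set 2) → L1-HIT  vc=[]
2: 0x166 (blk 22, set 2) → MISS  vc=[30]
3: 0x12f (blk 18, set 2) → MISS  vc=[30, 22]
4: 0x164 (blk 22, set 2) → VC-HIT  vc=[30, 18]
5: 0x1e9 (blk 30, set 2) → VC-HIT  vc=[22, 18]
6: 0x1b1 (blk 27, set 3) → MISS  vc=[22, 18]
7: 0x1e7 (blk 30, set 2) → L1-HIT  vc=[22, 18]
8: 0x1b4 (blk 27, set 3) → L1-HIT  vc=[22, 18]
9: 0x1fa (blk 31, set 3) → MISS  vc=[22, 18, 27]
10: 0xac (blk 10, set 2) → MISS  vc=[18, 27, 30]
11: 0x1b0 (blk 27, set 3) → VC-HIT  vc=[18, 31, 30]
12: 0x168 (blk 22, set 2) → MISS  vc=[31, 30, 10]
13: 0x162 (blk 22, set 2) → L1-HIT  vc=[31, 30, 10]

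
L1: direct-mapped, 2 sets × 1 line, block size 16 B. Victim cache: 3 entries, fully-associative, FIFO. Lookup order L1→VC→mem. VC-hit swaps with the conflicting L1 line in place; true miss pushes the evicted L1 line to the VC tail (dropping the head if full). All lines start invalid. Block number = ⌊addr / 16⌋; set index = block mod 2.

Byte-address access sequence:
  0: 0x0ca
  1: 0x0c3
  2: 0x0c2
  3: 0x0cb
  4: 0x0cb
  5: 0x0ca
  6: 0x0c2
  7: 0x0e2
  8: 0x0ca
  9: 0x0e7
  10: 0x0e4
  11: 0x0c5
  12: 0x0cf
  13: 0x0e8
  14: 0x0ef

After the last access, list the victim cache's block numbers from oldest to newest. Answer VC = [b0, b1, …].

  [0] addr=0xca blk=12 s=0: MISS | VC []
  [1] addr=0xc3 blk=12 s=0: L1-HIT | VC []
  [2] addr=0xc2 blk=12 s=0: L1-HIT | VC []
  [3] addr=0xcb blk=12 s=0: L1-HIT | VC []
  [4] addr=0xcb blk=12 s=0: L1-HIT | VC []
  [5] addr=0xca blk=12 s=0: L1-HIT | VC []
  [6] addr=0xc2 blk=12 s=0: L1-HIT | VC []
  [7] addr=0xe2 blk=14 s=0: MISS | VC [12]
  [8] addr=0xca blk=12 s=0: VC-HIT | VC [14]
  [9] addr=0xe7 blk=14 s=0: VC-HIT | VC [12]
  [10] addr=0xe4 blk=14 s=0: L1-HIT | VC [12]
  [11] addr=0xc5 blk=12 s=0: VC-HIT | VC [14]
  [12] addr=0xcf blk=12 s=0: L1-HIT | VC [14]
  [13] addr=0xe8 blk=14 s=0: VC-HIT | VC [12]
  [14] addr=0xef blk=14 s=0: L1-HIT | VC [12]

VC = [12]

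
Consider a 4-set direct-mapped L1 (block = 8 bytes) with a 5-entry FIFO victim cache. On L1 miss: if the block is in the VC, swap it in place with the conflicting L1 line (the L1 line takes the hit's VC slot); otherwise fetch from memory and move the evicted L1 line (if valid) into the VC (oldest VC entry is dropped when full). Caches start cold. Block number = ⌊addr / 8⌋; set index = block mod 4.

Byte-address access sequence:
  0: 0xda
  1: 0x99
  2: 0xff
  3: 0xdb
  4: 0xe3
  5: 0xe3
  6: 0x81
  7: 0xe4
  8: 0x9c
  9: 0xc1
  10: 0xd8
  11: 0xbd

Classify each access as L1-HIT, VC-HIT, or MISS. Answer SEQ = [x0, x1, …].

  [0] addr=0xda blk=27 s=3: MISS | VC []
  [1] addr=0x99 blk=19 s=3: MISS | VC [27]
  [2] addr=0xff blk=31 s=3: MISS | VC [27, 19]
  [3] addr=0xdb blk=27 s=3: VC-HIT | VC [31, 19]
  [4] addr=0xe3 blk=28 s=0: MISS | VC [31, 19]
  [5] addr=0xe3 blk=28 s=0: L1-HIT | VC [31, 19]
  [6] addr=0x81 blk=16 s=0: MISS | VC [31, 19, 28]
  [7] addr=0xe4 blk=28 s=0: VC-HIT | VC [31, 19, 16]
  [8] addr=0x9c blk=19 s=3: VC-HIT | VC [31, 27, 16]
  [9] addr=0xc1 blk=24 s=0: MISS | VC [31, 27, 16, 28]
  [10] addr=0xd8 blk=27 s=3: VC-HIT | VC [31, 19, 16, 28]
  [11] addr=0xbd blk=23 s=3: MISS | VC [31, 19, 16, 28, 27]

SEQ = [MISS, MISS, MISS, VC-HIT, MISS, L1-HIT, MISS, VC-HIT, VC-HIT, MISS, VC-HIT, MISS]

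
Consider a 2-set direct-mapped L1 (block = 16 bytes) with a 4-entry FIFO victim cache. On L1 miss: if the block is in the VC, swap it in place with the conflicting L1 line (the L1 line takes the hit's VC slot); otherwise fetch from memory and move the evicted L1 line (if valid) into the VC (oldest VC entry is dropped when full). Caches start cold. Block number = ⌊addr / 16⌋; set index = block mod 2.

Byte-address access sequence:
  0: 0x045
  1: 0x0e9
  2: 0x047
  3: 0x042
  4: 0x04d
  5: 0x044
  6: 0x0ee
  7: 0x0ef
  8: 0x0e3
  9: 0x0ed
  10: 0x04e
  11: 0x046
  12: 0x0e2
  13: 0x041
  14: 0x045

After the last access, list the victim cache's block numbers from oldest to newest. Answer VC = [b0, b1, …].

VC = [14]

#0 0x45→b4/s0 MISS; vc=[]
#1 0xe9→b14/s0 MISS; vc=[4]
#2 0x47→b4/s0 VC-HIT; vc=[14]
#3 0x42→b4/s0 L1-HIT; vc=[14]
#4 0x4d→b4/s0 L1-HIT; vc=[14]
#5 0x44→b4/s0 L1-HIT; vc=[14]
#6 0xee→b14/s0 VC-HIT; vc=[4]
#7 0xef→b14/s0 L1-HIT; vc=[4]
#8 0xe3→b14/s0 L1-HIT; vc=[4]
#9 0xed→b14/s0 L1-HIT; vc=[4]
#10 0x4e→b4/s0 VC-HIT; vc=[14]
#11 0x46→b4/s0 L1-HIT; vc=[14]
#12 0xe2→b14/s0 VC-HIT; vc=[4]
#13 0x41→b4/s0 VC-HIT; vc=[14]
#14 0x45→b4/s0 L1-HIT; vc=[14]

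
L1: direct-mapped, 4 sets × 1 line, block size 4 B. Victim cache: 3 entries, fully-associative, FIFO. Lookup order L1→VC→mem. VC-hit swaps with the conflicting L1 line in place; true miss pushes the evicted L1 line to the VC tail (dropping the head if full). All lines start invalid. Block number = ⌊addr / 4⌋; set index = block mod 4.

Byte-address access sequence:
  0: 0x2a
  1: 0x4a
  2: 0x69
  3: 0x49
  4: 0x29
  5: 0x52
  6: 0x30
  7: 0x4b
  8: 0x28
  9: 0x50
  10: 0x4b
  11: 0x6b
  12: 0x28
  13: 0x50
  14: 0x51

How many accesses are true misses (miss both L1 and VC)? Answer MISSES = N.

0: 0x2a (blk 10, set 2) → MISS  vc=[]
1: 0x4a (blk 18, set 2) → MISS  vc=[10]
2: 0x69 (blk 26, set 2) → MISS  vc=[10, 18]
3: 0x49 (blk 18, set 2) → VC-HIT  vc=[10, 26]
4: 0x29 (blk 10, set 2) → VC-HIT  vc=[18, 26]
5: 0x52 (blk 20, set 0) → MISS  vc=[18, 26]
6: 0x30 (blk 12, set 0) → MISS  vc=[18, 26, 20]
7: 0x4b (blk 18, set 2) → VC-HIT  vc=[10, 26, 20]
8: 0x28 (blk 10, set 2) → VC-HIT  vc=[18, 26, 20]
9: 0x50 (blk 20, set 0) → VC-HIT  vc=[18, 26, 12]
10: 0x4b (blk 18, set 2) → VC-HIT  vc=[10, 26, 12]
11: 0x6b (blk 26, set 2) → VC-HIT  vc=[10, 18, 12]
12: 0x28 (blk 10, set 2) → VC-HIT  vc=[26, 18, 12]
13: 0x50 (blk 20, set 0) → L1-HIT  vc=[26, 18, 12]
14: 0x51 (blk 20, set 0) → L1-HIT  vc=[26, 18, 12]

MISSES = 5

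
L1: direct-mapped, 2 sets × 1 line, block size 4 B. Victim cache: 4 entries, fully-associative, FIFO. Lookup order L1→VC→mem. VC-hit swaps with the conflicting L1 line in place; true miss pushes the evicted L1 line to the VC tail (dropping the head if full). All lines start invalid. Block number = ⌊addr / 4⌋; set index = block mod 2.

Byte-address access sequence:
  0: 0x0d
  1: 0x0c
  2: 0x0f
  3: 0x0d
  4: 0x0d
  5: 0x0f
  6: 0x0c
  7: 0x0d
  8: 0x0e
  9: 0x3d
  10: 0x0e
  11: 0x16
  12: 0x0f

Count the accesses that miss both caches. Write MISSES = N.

MISSES = 3

0: 0xd (blk 3, set 1) → MISS  vc=[]
1: 0xc (blk 3, set 1) → L1-HIT  vc=[]
2: 0xf (blk 3, set 1) → L1-HIT  vc=[]
3: 0xd (blk 3, set 1) → L1-HIT  vc=[]
4: 0xd (blk 3, set 1) → L1-HIT  vc=[]
5: 0xf (blk 3, set 1) → L1-HIT  vc=[]
6: 0xc (blk 3, set 1) → L1-HIT  vc=[]
7: 0xd (blk 3, set 1) → L1-HIT  vc=[]
8: 0xe (blk 3, set 1) → L1-HIT  vc=[]
9: 0x3d (blk 15, set 1) → MISS  vc=[3]
10: 0xe (blk 3, set 1) → VC-HIT  vc=[15]
11: 0x16 (blk 5, set 1) → MISS  vc=[15, 3]
12: 0xf (blk 3, set 1) → VC-HIT  vc=[15, 5]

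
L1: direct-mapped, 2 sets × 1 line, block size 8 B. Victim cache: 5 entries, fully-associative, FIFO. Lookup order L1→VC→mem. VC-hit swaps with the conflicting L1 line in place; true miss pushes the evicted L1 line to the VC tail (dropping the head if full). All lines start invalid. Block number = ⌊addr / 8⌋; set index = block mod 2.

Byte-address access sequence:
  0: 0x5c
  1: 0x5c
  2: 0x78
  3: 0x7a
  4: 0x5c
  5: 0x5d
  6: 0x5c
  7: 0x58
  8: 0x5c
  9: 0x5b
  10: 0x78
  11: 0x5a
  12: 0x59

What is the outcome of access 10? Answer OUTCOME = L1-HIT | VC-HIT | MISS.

0: 0x5c (blk 11, set 1) → MISS  vc=[]
1: 0x5c (blk 11, set 1) → L1-HIT  vc=[]
2: 0x78 (blk 15, set 1) → MISS  vc=[11]
3: 0x7a (blk 15, set 1) → L1-HIT  vc=[11]
4: 0x5c (blk 11, set 1) → VC-HIT  vc=[15]
5: 0x5d (blk 11, set 1) → L1-HIT  vc=[15]
6: 0x5c (blk 11, set 1) → L1-HIT  vc=[15]
7: 0x58 (blk 11, set 1) → L1-HIT  vc=[15]
8: 0x5c (blk 11, set 1) → L1-HIT  vc=[15]
9: 0x5b (blk 11, set 1) → L1-HIT  vc=[15]
10: 0x78 (blk 15, set 1) → VC-HIT  vc=[11]
11: 0x5a (blk 11, set 1) → VC-HIT  vc=[15]
12: 0x59 (blk 11, set 1) → L1-HIT  vc=[15]

OUTCOME = VC-HIT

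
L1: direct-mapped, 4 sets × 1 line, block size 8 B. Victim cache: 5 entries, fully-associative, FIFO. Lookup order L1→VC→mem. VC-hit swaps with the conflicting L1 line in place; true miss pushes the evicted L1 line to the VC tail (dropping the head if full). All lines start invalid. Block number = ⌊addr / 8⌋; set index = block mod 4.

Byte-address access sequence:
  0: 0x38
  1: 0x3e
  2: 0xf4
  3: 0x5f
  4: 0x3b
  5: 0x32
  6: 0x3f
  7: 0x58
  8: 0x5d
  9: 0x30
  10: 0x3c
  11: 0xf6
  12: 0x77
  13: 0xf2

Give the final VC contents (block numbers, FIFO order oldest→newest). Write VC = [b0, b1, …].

VC = [11, 6, 14]

#0 0x38→b7/s3 MISS; vc=[]
#1 0x3e→b7/s3 L1-HIT; vc=[]
#2 0xf4→b30/s2 MISS; vc=[]
#3 0x5f→b11/s3 MISS; vc=[7]
#4 0x3b→b7/s3 VC-HIT; vc=[11]
#5 0x32→b6/s2 MISS; vc=[11,30]
#6 0x3f→b7/s3 L1-HIT; vc=[11,30]
#7 0x58→b11/s3 VC-HIT; vc=[7,30]
#8 0x5d→b11/s3 L1-HIT; vc=[7,30]
#9 0x30→b6/s2 L1-HIT; vc=[7,30]
#10 0x3c→b7/s3 VC-HIT; vc=[11,30]
#11 0xf6→b30/s2 VC-HIT; vc=[11,6]
#12 0x77→b14/s2 MISS; vc=[11,6,30]
#13 0xf2→b30/s2 VC-HIT; vc=[11,6,14]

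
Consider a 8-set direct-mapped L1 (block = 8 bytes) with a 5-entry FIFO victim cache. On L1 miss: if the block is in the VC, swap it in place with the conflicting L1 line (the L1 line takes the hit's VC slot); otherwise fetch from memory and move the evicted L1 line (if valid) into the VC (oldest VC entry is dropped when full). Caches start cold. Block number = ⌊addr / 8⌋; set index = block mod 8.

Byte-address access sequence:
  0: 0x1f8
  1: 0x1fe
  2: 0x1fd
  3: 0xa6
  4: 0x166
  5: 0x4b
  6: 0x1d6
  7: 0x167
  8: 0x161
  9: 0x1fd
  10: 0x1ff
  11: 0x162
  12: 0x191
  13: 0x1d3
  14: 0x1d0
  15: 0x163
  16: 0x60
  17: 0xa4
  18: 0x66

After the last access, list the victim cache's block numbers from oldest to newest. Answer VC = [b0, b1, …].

0: 0x1f8 (blk 63, set 7) → MISS  vc=[]
1: 0x1fe (blk 63, set 7) → L1-HIT  vc=[]
2: 0x1fd (blk 63, set 7) → L1-HIT  vc=[]
3: 0xa6 (blk 20, set 4) → MISS  vc=[]
4: 0x166 (blk 44, set 4) → MISS  vc=[20]
5: 0x4b (blk 9, set 1) → MISS  vc=[20]
6: 0x1d6 (blk 58, set 2) → MISS  vc=[20]
7: 0x167 (blk 44, set 4) → L1-HIT  vc=[20]
8: 0x161 (blk 44, set 4) → L1-HIT  vc=[20]
9: 0x1fd (blk 63, set 7) → L1-HIT  vc=[20]
10: 0x1ff (blk 63, set 7) → L1-HIT  vc=[20]
11: 0x162 (blk 44, set 4) → L1-HIT  vc=[20]
12: 0x191 (blk 50, set 2) → MISS  vc=[20, 58]
13: 0x1d3 (blk 58, set 2) → VC-HIT  vc=[20, 50]
14: 0x1d0 (blk 58, set 2) → L1-HIT  vc=[20, 50]
15: 0x163 (blk 44, set 4) → L1-HIT  vc=[20, 50]
16: 0x60 (blk 12, set 4) → MISS  vc=[20, 50, 44]
17: 0xa4 (blk 20, set 4) → VC-HIT  vc=[12, 50, 44]
18: 0x66 (blk 12, set 4) → VC-HIT  vc=[20, 50, 44]

VC = [20, 50, 44]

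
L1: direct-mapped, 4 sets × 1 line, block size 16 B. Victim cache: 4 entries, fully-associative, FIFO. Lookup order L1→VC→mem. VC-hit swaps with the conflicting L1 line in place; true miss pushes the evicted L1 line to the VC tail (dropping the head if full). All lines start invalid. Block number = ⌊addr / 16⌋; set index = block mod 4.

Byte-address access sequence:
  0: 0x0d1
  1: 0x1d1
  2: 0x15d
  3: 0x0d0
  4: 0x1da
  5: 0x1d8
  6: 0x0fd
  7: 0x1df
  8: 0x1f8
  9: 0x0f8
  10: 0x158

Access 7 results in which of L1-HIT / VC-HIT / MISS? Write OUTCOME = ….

OUTCOME = L1-HIT

0: 0xd1 (blk 13, set 1) → MISS  vc=[]
1: 0x1d1 (blk 29, set 1) → MISS  vc=[13]
2: 0x15d (blk 21, set 1) → MISS  vc=[13, 29]
3: 0xd0 (blk 13, set 1) → VC-HIT  vc=[21, 29]
4: 0x1da (blk 29, set 1) → VC-HIT  vc=[21, 13]
5: 0x1d8 (blk 29, set 1) → L1-HIT  vc=[21, 13]
6: 0xfd (blk 15, set 3) → MISS  vc=[21, 13]
7: 0x1df (blk 29, set 1) → L1-HIT  vc=[21, 13]
8: 0x1f8 (blk 31, set 3) → MISS  vc=[21, 13, 15]
9: 0xf8 (blk 15, set 3) → VC-HIT  vc=[21, 13, 31]
10: 0x158 (blk 21, set 1) → VC-HIT  vc=[29, 13, 31]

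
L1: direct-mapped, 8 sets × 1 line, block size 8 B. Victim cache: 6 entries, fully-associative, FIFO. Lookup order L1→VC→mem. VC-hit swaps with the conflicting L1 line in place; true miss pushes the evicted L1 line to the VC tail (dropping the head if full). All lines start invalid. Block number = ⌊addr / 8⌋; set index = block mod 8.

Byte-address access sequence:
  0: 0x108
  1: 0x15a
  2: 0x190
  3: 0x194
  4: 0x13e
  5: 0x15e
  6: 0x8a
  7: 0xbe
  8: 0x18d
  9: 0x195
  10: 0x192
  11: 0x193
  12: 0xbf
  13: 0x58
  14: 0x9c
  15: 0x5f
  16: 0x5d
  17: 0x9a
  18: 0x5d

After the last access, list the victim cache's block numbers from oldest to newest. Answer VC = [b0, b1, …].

  [0] addr=0x108 blk=33 s=1: MISS | VC []
  [1] addr=0x15a blk=43 s=3: MISS | VC []
  [2] addr=0x190 blk=50 s=2: MISS | VC []
  [3] addr=0x194 blk=50 s=2: L1-HIT | VC []
  [4] addr=0x13e blk=39 s=7: MISS | VC []
  [5] addr=0x15e blk=43 s=3: L1-HIT | VC []
  [6] addr=0x8a blk=17 s=1: MISS | VC [33]
  [7] addr=0xbe blk=23 s=7: MISS | VC [33, 39]
  [8] addr=0x18d blk=49 s=1: MISS | VC [33, 39, 17]
  [9] addr=0x195 blk=50 s=2: L1-HIT | VC [33, 39, 17]
  [10] addr=0x192 blk=50 s=2: L1-HIT | VC [33, 39, 17]
  [11] addr=0x193 blk=50 s=2: L1-HIT | VC [33, 39, 17]
  [12] addr=0xbf blk=23 s=7: L1-HIT | VC [33, 39, 17]
  [13] addr=0x58 blk=11 s=3: MISS | VC [33, 39, 17, 43]
  [14] addr=0x9c blk=19 s=3: MISS | VC [33, 39, 17, 43, 11]
  [15] addr=0x5f blk=11 s=3: VC-HIT | VC [33, 39, 17, 43, 19]
  [16] addr=0x5d blk=11 s=3: L1-HIT | VC [33, 39, 17, 43, 19]
  [17] addr=0x9a blk=19 s=3: VC-HIT | VC [33, 39, 17, 43, 11]
  [18] addr=0x5d blk=11 s=3: VC-HIT | VC [33, 39, 17, 43, 19]

VC = [33, 39, 17, 43, 19]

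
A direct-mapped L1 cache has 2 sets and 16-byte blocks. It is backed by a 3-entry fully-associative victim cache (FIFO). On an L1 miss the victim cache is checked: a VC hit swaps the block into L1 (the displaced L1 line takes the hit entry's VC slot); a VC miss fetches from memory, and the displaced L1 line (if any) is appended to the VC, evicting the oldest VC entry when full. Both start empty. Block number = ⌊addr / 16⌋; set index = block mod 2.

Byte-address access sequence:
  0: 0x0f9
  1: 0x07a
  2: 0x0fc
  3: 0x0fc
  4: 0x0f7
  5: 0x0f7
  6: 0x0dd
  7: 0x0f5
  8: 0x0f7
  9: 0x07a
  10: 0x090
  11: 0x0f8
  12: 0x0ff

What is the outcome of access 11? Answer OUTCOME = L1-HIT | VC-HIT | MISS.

0: 0xf9 (blk 15, set 1) → MISS  vc=[]
1: 0x7a (blk 7, set 1) → MISS  vc=[15]
2: 0xfc (blk 15, set 1) → VC-HIT  vc=[7]
3: 0xfc (blk 15, set 1) → L1-HIT  vc=[7]
4: 0xf7 (blk 15, set 1) → L1-HIT  vc=[7]
5: 0xf7 (blk 15, set 1) → L1-HIT  vc=[7]
6: 0xdd (blk 13, set 1) → MISS  vc=[7, 15]
7: 0xf5 (blk 15, set 1) → VC-HIT  vc=[7, 13]
8: 0xf7 (blk 15, set 1) → L1-HIT  vc=[7, 13]
9: 0x7a (blk 7, set 1) → VC-HIT  vc=[15, 13]
10: 0x90 (blk 9, set 1) → MISS  vc=[15, 13, 7]
11: 0xf8 (blk 15, set 1) → VC-HIT  vc=[9, 13, 7]
12: 0xff (blk 15, set 1) → L1-HIT  vc=[9, 13, 7]

OUTCOME = VC-HIT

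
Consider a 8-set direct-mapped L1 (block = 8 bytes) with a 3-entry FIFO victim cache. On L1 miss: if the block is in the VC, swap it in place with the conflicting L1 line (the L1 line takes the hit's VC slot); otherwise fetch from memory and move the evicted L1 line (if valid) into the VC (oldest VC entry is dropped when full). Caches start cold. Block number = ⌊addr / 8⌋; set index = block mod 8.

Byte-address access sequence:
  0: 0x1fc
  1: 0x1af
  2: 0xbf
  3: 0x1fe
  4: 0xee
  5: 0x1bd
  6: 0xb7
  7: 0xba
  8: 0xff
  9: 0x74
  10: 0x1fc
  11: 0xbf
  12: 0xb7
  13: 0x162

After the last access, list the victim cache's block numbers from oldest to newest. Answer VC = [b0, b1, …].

VC = [31, 63, 14]

  [0] addr=0x1fc blk=63 s=7: MISS | VC []
  [1] addr=0x1af blk=53 s=5: MISS | VC []
  [2] addr=0xbf blk=23 s=7: MISS | VC [63]
  [3] addr=0x1fe blk=63 s=7: VC-HIT | VC [23]
  [4] addr=0xee blk=29 s=5: MISS | VC [23, 53]
  [5] addr=0x1bd blk=55 s=7: MISS | VC [23, 53, 63]
  [6] addr=0xb7 blk=22 s=6: MISS | VC [23, 53, 63]
  [7] addr=0xba blk=23 s=7: VC-HIT | VC [55, 53, 63]
  [8] addr=0xff blk=31 s=7: MISS | VC [53, 63, 23]
  [9] addr=0x74 blk=14 s=6: MISS | VC [63, 23, 22]
  [10] addr=0x1fc blk=63 s=7: VC-HIT | VC [31, 23, 22]
  [11] addr=0xbf blk=23 s=7: VC-HIT | VC [31, 63, 22]
  [12] addr=0xb7 blk=22 s=6: VC-HIT | VC [31, 63, 14]
  [13] addr=0x162 blk=44 s=4: MISS | VC [31, 63, 14]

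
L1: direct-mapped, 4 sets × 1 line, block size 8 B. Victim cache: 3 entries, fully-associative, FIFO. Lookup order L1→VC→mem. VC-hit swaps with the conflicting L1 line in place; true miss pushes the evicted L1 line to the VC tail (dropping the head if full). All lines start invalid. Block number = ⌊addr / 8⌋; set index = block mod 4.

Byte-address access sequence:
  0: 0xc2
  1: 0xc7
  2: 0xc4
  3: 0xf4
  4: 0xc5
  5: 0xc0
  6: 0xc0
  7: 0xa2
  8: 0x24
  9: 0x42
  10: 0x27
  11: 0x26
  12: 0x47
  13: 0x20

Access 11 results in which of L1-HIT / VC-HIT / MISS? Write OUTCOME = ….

#0 0xc2→b24/s0 MISS; vc=[]
#1 0xc7→b24/s0 L1-HIT; vc=[]
#2 0xc4→b24/s0 L1-HIT; vc=[]
#3 0xf4→b30/s2 MISS; vc=[]
#4 0xc5→b24/s0 L1-HIT; vc=[]
#5 0xc0→b24/s0 L1-HIT; vc=[]
#6 0xc0→b24/s0 L1-HIT; vc=[]
#7 0xa2→b20/s0 MISS; vc=[24]
#8 0x24→b4/s0 MISS; vc=[24,20]
#9 0x42→b8/s0 MISS; vc=[24,20,4]
#10 0x27→b4/s0 VC-HIT; vc=[24,20,8]
#11 0x26→b4/s0 L1-HIT; vc=[24,20,8]
#12 0x47→b8/s0 VC-HIT; vc=[24,20,4]
#13 0x20→b4/s0 VC-HIT; vc=[24,20,8]

OUTCOME = L1-HIT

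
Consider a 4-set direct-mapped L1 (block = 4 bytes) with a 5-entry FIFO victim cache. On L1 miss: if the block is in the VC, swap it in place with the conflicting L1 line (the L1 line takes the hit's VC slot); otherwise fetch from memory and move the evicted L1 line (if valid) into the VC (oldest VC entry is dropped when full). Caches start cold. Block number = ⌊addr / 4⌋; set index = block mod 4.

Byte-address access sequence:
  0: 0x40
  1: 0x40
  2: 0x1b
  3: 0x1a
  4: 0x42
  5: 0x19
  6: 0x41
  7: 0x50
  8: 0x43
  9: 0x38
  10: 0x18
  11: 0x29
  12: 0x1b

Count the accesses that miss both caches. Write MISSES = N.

MISSES = 5

  [0] addr=0x40 blk=16 s=0: MISS | VC []
  [1] addr=0x40 blk=16 s=0: L1-HIT | VC []
  [2] addr=0x1b blk=6 s=2: MISS | VC []
  [3] addr=0x1a blk=6 s=2: L1-HIT | VC []
  [4] addr=0x42 blk=16 s=0: L1-HIT | VC []
  [5] addr=0x19 blk=6 s=2: L1-HIT | VC []
  [6] addr=0x41 blk=16 s=0: L1-HIT | VC []
  [7] addr=0x50 blk=20 s=0: MISS | VC [16]
  [8] addr=0x43 blk=16 s=0: VC-HIT | VC [20]
  [9] addr=0x38 blk=14 s=2: MISS | VC [20, 6]
  [10] addr=0x18 blk=6 s=2: VC-HIT | VC [20, 14]
  [11] addr=0x29 blk=10 s=2: MISS | VC [20, 14, 6]
  [12] addr=0x1b blk=6 s=2: VC-HIT | VC [20, 14, 10]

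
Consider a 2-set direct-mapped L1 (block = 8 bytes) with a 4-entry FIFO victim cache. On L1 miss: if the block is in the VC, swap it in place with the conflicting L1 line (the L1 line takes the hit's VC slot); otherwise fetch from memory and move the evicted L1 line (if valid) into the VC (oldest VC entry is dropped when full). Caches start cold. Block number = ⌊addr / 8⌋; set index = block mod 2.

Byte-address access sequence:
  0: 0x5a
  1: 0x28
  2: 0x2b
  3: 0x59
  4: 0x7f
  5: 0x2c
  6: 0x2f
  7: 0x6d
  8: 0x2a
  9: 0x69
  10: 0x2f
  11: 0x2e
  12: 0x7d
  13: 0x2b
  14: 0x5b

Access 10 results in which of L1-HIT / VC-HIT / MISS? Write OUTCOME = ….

OUTCOME = VC-HIT

0: 0x5a (blk 11, set 1) → MISS  vc=[]
1: 0x28 (blk 5, set 1) → MISS  vc=[11]
2: 0x2b (blk 5, set 1) → L1-HIT  vc=[11]
3: 0x59 (blk 11, set 1) → VC-HIT  vc=[5]
4: 0x7f (blk 15, set 1) → MISS  vc=[5, 11]
5: 0x2c (blk 5, set 1) → VC-HIT  vc=[15, 11]
6: 0x2f (blk 5, set 1) → L1-HIT  vc=[15, 11]
7: 0x6d (blk 13, set 1) → MISS  vc=[15, 11, 5]
8: 0x2a (blk 5, set 1) → VC-HIT  vc=[15, 11, 13]
9: 0x69 (blk 13, set 1) → VC-HIT  vc=[15, 11, 5]
10: 0x2f (blk 5, set 1) → VC-HIT  vc=[15, 11, 13]
11: 0x2e (blk 5, set 1) → L1-HIT  vc=[15, 11, 13]
12: 0x7d (blk 15, set 1) → VC-HIT  vc=[5, 11, 13]
13: 0x2b (blk 5, set 1) → VC-HIT  vc=[15, 11, 13]
14: 0x5b (blk 11, set 1) → VC-HIT  vc=[15, 5, 13]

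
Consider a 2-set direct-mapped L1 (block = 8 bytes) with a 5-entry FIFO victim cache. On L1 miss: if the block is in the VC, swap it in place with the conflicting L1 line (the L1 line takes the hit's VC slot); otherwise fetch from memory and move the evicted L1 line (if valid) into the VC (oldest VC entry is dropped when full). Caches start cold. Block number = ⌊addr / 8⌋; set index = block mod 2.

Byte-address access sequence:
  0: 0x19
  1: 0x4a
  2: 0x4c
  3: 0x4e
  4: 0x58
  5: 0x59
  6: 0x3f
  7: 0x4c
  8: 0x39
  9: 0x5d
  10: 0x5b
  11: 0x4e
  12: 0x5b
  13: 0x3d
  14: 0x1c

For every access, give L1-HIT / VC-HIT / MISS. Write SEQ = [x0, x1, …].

SEQ = [MISS, MISS, L1-HIT, L1-HIT, MISS, L1-HIT, MISS, VC-HIT, VC-HIT, VC-HIT, L1-HIT, VC-HIT, VC-HIT, VC-HIT, VC-HIT]

0: 0x19 (blk 3, set 1) → MISS  vc=[]
1: 0x4a (blk 9, set 1) → MISS  vc=[3]
2: 0x4c (blk 9, set 1) → L1-HIT  vc=[3]
3: 0x4e (blk 9, set 1) → L1-HIT  vc=[3]
4: 0x58 (blk 11, set 1) → MISS  vc=[3, 9]
5: 0x59 (blk 11, set 1) → L1-HIT  vc=[3, 9]
6: 0x3f (blk 7, set 1) → MISS  vc=[3, 9, 11]
7: 0x4c (blk 9, set 1) → VC-HIT  vc=[3, 7, 11]
8: 0x39 (blk 7, set 1) → VC-HIT  vc=[3, 9, 11]
9: 0x5d (blk 11, set 1) → VC-HIT  vc=[3, 9, 7]
10: 0x5b (blk 11, set 1) → L1-HIT  vc=[3, 9, 7]
11: 0x4e (blk 9, set 1) → VC-HIT  vc=[3, 11, 7]
12: 0x5b (blk 11, set 1) → VC-HIT  vc=[3, 9, 7]
13: 0x3d (blk 7, set 1) → VC-HIT  vc=[3, 9, 11]
14: 0x1c (blk 3, set 1) → VC-HIT  vc=[7, 9, 11]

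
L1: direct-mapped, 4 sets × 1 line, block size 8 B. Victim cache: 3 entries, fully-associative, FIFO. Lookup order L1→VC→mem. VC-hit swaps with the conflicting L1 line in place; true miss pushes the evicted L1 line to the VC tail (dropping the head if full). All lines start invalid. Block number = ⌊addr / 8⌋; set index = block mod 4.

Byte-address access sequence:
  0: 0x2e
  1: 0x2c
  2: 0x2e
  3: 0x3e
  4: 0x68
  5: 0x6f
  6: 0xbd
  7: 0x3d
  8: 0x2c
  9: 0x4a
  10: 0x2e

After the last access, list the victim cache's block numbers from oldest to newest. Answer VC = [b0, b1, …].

VC = [13, 23, 9]

  [0] addr=0x2e blk=5 s=1: MISS | VC []
  [1] addr=0x2c blk=5 s=1: L1-HIT | VC []
  [2] addr=0x2e blk=5 s=1: L1-HIT | VC []
  [3] addr=0x3e blk=7 s=3: MISS | VC []
  [4] addr=0x68 blk=13 s=1: MISS | VC [5]
  [5] addr=0x6f blk=13 s=1: L1-HIT | VC [5]
  [6] addr=0xbd blk=23 s=3: MISS | VC [5, 7]
  [7] addr=0x3d blk=7 s=3: VC-HIT | VC [5, 23]
  [8] addr=0x2c blk=5 s=1: VC-HIT | VC [13, 23]
  [9] addr=0x4a blk=9 s=1: MISS | VC [13, 23, 5]
  [10] addr=0x2e blk=5 s=1: VC-HIT | VC [13, 23, 9]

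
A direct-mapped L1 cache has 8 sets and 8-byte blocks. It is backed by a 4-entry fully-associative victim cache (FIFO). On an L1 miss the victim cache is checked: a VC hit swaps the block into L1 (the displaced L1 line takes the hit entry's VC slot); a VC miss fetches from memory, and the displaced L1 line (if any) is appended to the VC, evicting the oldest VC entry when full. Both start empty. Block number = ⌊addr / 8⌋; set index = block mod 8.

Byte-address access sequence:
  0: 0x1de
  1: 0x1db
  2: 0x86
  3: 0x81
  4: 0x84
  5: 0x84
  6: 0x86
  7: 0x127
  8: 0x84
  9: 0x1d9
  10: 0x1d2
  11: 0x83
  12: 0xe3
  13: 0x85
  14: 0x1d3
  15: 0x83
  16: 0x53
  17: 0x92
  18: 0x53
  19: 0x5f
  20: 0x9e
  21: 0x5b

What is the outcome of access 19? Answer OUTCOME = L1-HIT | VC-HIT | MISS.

OUTCOME = MISS

  [0] addr=0x1de blk=59 s=3: MISS | VC []
  [1] addr=0x1db blk=59 s=3: L1-HIT | VC []
  [2] addr=0x86 blk=16 s=0: MISS | VC []
  [3] addr=0x81 blk=16 s=0: L1-HIT | VC []
  [4] addr=0x84 blk=16 s=0: L1-HIT | VC []
  [5] addr=0x84 blk=16 s=0: L1-HIT | VC []
  [6] addr=0x86 blk=16 s=0: L1-HIT | VC []
  [7] addr=0x127 blk=36 s=4: MISS | VC []
  [8] addr=0x84 blk=16 s=0: L1-HIT | VC []
  [9] addr=0x1d9 blk=59 s=3: L1-HIT | VC []
  [10] addr=0x1d2 blk=58 s=2: MISS | VC []
  [11] addr=0x83 blk=16 s=0: L1-HIT | VC []
  [12] addr=0xe3 blk=28 s=4: MISS | VC [36]
  [13] addr=0x85 blk=16 s=0: L1-HIT | VC [36]
  [14] addr=0x1d3 blk=58 s=2: L1-HIT | VC [36]
  [15] addr=0x83 blk=16 s=0: L1-HIT | VC [36]
  [16] addr=0x53 blk=10 s=2: MISS | VC [36, 58]
  [17] addr=0x92 blk=18 s=2: MISS | VC [36, 58, 10]
  [18] addr=0x53 blk=10 s=2: VC-HIT | VC [36, 58, 18]
  [19] addr=0x5f blk=11 s=3: MISS | VC [36, 58, 18, 59]
  [20] addr=0x9e blk=19 s=3: MISS | VC [58, 18, 59, 11]
  [21] addr=0x5b blk=11 s=3: VC-HIT | VC [58, 18, 59, 19]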